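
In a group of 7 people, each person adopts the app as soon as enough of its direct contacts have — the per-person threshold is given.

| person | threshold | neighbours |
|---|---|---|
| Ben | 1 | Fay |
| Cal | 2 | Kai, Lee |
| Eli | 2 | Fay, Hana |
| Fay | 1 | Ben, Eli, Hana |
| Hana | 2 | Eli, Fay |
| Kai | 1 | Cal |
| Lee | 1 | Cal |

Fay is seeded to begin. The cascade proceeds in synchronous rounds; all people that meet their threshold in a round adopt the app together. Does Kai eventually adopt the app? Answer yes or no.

Round 1 — Fay adopts the app (initial).
Round 2 — checking thresholds:
  Ben: 1 of 1 neighbours ≥ 1, adopts the app.
  Eli: 1 of 2 neighbours < 2, below threshold.
  Hana: 1 of 2 neighbours < 2, below threshold.
Round 3 — no new adoptions; cascade stops.

no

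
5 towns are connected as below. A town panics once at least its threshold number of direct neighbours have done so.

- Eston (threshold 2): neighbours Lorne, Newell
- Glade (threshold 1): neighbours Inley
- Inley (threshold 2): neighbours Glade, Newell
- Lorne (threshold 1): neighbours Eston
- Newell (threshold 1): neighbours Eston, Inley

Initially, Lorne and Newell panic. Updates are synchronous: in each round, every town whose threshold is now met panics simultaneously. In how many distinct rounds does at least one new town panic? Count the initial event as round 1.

Round 1 — Lorne, Newell panic (initial).
Round 2 — checking thresholds:
  Eston: 2 of 2 neighbours ≥ 2, panics.
  Inley: 1 of 2 neighbours < 2, holds.
Round 3 — no new panics; cascade stops.

2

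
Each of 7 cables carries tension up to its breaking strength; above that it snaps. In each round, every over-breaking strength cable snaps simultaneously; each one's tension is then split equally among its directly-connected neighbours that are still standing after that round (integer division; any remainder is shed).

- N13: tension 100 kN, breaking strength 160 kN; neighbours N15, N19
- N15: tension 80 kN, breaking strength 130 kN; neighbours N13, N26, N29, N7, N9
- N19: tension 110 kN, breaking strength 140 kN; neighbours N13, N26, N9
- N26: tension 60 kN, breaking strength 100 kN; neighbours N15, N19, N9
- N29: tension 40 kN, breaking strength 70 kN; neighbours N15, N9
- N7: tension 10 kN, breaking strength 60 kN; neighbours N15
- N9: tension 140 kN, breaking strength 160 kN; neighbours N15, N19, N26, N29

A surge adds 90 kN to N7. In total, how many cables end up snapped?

Round 1 — N7 at 100 > 60. N7 snaps.
  N7 sheds 100 kN to N15: 100 each.
    N15: 80+100 = 180 > 130
Round 2 — N15 snaps.
  N15 sheds 180 kN to N13, N26, N29, N9: 45 each.
    N13: 100+45 = 145 ≤ 160
    N26: 60+45 = 105 > 100
    N29: 40+45 = 85 > 70
    N9: 140+45 = 185 > 160
Round 3 — N26, N29, N9 snap.
  N26 sheds 105 kN to N19: 105 each.
    N19: 110+105 = 215 > 140
  N29 sheds 85 kN: no online neighbours, lost.
  N9 sheds 185 kN to N19: 185 each.
    N19: 215+185 = 400 > 140
Round 4 — N19 snaps.
  N19 sheds 400 kN to N13: 400 each.
    N13: 145+400 = 545 > 160
Round 5 — N13 snaps.
  N13 sheds 545 kN: no online neighbours, lost.
No further breaks.

7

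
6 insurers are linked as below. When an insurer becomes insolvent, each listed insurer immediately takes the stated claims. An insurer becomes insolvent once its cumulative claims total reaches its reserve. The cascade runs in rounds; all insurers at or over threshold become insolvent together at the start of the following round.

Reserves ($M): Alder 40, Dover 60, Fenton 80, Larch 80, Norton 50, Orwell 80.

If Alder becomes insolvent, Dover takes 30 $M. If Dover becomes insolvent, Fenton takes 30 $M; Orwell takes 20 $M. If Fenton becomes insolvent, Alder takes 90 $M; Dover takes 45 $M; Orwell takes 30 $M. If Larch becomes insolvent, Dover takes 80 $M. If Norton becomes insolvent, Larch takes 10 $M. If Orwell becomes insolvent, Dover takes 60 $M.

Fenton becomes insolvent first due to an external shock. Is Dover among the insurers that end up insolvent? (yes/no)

Round 1 — Fenton becomes insolvent (initial).
  Alder: +90 → 90 ≥ 40
  Dover: +45 → 45 < 60
  Orwell: +30 → 30 < 80
Round 2 — Alder becomes insolvent.
  Dover: +30 → 75 ≥ 60
Round 3 — Dover becomes insolvent.
  Orwell: +20 → 50 < 80
No further insolvencies.

yes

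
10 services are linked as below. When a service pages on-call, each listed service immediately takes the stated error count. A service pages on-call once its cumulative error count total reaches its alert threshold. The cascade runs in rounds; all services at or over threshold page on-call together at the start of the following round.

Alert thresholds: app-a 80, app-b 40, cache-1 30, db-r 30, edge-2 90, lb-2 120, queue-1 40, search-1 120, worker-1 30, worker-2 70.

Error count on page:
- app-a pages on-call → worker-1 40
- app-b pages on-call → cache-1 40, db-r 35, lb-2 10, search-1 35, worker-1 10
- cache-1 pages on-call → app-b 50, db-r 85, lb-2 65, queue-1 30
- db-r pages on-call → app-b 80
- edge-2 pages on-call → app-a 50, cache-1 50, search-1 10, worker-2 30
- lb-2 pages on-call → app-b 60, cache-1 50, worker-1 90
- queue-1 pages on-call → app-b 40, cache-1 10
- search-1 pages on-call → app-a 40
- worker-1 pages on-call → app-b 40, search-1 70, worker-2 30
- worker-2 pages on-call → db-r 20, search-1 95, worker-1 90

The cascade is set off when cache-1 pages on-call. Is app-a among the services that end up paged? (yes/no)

no

Round 1 — cache-1 pages on-call (initial).
  app-b: +50 → 50 ≥ 40
  db-r: +85 → 85 ≥ 30
  lb-2: +65 → 65 < 120
  queue-1: +30 → 30 < 40
Round 2 — app-b, db-r page on-call.
  lb-2: +10 → 75 < 120
  search-1: +35 → 35 < 120
  worker-1: +10 → 10 < 30
No further pages.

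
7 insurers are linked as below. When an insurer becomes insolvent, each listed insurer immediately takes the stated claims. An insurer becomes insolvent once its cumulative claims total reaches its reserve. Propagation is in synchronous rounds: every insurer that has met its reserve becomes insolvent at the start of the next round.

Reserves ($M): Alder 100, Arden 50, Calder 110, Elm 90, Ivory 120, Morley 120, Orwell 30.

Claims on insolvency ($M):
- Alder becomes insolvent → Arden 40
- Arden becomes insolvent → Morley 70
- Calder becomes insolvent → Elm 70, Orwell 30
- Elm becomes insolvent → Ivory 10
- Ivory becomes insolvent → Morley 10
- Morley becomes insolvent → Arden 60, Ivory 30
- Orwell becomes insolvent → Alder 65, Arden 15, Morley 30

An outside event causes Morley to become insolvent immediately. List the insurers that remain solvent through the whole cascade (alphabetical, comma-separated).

Alder, Calder, Elm, Ivory, Orwell

Round 1 — Morley becomes insolvent (initial).
  Arden: +60 → 60 ≥ 50
  Ivory: +30 → 30 < 120
Round 2 — Arden becomes insolvent.
No further insolvencies.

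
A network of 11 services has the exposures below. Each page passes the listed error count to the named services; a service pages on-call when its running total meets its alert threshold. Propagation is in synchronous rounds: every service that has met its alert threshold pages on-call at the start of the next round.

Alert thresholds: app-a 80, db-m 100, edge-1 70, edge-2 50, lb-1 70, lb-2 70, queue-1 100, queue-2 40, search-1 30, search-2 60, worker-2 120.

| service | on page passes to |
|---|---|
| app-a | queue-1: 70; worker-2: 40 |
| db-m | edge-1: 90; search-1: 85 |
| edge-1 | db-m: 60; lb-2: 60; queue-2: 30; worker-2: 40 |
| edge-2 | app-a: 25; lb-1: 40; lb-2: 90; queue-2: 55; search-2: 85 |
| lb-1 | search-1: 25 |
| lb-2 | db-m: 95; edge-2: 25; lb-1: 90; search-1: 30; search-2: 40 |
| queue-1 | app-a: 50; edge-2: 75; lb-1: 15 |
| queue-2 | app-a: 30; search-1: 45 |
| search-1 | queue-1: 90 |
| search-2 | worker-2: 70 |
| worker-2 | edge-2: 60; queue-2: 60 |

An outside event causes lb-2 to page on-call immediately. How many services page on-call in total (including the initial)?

Round 1 — lb-2 pages on-call (initial).
  db-m: +95 → 95 < 100
  edge-2: +25 → 25 < 50
  lb-1: +90 → 90 ≥ 70
  search-1: +30 → 30 ≥ 30
  search-2: +40 → 40 < 60
Round 2 — lb-1, search-1 page on-call.
  queue-1: +90 → 90 < 100
No further pages.

3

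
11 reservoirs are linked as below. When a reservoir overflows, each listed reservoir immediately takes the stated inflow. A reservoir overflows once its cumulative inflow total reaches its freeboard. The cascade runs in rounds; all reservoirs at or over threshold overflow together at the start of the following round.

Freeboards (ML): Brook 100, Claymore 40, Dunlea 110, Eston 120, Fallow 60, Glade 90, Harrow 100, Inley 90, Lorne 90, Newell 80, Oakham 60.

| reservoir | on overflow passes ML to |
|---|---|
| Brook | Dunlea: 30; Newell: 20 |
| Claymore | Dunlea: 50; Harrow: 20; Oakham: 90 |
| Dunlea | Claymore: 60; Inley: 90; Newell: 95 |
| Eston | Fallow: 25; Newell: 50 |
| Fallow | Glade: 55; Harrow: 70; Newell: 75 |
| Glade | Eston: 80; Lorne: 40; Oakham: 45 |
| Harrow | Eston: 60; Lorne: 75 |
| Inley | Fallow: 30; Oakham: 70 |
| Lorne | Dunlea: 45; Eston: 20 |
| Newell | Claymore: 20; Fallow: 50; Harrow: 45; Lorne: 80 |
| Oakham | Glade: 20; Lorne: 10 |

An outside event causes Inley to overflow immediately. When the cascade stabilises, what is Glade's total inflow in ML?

20

Round 1 — Inley overflows (initial).
  Fallow: +30 → 30 < 60
  Oakham: +70 → 70 ≥ 60
Round 2 — Oakham overflows.
  Glade: +20 → 20 < 90
  Lorne: +10 → 10 < 90
No further overflows.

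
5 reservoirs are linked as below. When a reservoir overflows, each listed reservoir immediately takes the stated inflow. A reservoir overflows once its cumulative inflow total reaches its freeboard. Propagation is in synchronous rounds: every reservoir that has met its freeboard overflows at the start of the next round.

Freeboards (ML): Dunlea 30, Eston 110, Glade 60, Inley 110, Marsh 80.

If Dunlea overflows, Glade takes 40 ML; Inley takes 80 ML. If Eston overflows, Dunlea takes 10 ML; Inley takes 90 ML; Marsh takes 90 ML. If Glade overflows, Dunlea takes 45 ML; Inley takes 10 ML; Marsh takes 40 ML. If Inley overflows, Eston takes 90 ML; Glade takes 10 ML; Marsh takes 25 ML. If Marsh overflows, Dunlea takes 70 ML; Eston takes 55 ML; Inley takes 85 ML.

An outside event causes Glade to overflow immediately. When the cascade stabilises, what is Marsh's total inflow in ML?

40

Round 1 — Glade overflows (initial).
  Dunlea: +45 → 45 ≥ 30
  Inley: +10 → 10 < 110
  Marsh: +40 → 40 < 80
Round 2 — Dunlea overflows.
  Inley: +80 → 90 < 110
No further overflows.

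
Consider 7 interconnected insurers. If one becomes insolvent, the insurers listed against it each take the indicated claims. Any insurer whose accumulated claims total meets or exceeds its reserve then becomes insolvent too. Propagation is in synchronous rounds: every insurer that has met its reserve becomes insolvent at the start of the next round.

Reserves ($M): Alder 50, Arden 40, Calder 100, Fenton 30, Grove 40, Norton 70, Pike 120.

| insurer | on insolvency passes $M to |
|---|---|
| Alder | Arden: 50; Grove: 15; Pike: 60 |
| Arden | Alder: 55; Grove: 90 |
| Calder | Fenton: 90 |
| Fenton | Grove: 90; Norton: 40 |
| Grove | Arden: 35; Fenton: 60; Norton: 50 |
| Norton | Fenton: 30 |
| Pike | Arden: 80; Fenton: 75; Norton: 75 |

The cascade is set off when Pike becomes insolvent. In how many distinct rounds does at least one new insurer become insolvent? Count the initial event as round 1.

3

Round 1 — Pike becomes insolvent (initial).
  Arden: +80 → 80 ≥ 40
  Fenton: +75 → 75 ≥ 30
  Norton: +75 → 75 ≥ 70
Round 2 — Arden, Fenton, Norton become insolvent.
  Alder: +55 → 55 ≥ 50
  Grove: +90+90 → 180 ≥ 40
Round 3 — Alder, Grove become insolvent.
No further insolvencies.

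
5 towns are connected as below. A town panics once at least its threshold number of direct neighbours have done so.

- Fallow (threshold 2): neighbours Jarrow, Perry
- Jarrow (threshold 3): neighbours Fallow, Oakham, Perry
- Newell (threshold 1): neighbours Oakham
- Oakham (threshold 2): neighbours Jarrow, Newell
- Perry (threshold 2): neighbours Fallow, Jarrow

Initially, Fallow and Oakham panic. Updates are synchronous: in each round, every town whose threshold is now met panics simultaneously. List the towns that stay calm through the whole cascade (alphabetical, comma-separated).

Jarrow, Perry

Round 1 — Fallow, Oakham panic (initial).
Round 2 — checking thresholds:
  Jarrow: 2 of 3 neighbours < 3, not yet.
  Newell: 1 of 1 neighbours ≥ 1, panics.
  Perry: 1 of 2 neighbours < 2, not yet.
Round 3 — no new panics; cascade stops.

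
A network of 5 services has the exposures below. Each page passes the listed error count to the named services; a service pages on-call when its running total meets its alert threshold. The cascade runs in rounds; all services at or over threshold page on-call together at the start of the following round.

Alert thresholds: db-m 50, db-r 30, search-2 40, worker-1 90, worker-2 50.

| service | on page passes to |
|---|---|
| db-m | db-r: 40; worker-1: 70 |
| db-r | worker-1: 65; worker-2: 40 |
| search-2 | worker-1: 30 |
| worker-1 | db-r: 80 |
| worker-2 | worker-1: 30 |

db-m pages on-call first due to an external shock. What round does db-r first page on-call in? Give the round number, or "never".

Round 1 — db-m pages on-call (initial).
  db-r: +40 → 40 ≥ 30
  worker-1: +70 → 70 < 90
Round 2 — db-r pages on-call.
  worker-1: +65 → 135 ≥ 90
  worker-2: +40 → 40 < 50
Round 3 — worker-1 pages on-call.
No further pages.

2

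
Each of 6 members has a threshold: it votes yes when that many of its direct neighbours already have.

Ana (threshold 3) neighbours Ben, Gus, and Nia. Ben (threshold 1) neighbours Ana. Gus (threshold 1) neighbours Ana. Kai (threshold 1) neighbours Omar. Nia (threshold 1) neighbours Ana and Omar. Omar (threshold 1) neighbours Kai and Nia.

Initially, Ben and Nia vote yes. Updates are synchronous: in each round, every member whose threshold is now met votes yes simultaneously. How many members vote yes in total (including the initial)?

Round 1 — Ben, Nia vote yes (initial).
Round 2 — checking thresholds:
  Ana: 2 of 3 neighbours < 3, below threshold.
  Omar: 1 of 2 neighbours ≥ 1, votes yes.
Round 3 — checking thresholds:
  Ana: 2 of 3 neighbours < 3, below threshold.
  Kai: 1 of 1 neighbours ≥ 1, votes yes.
Round 4 — no new yes votes; cascade stops.

4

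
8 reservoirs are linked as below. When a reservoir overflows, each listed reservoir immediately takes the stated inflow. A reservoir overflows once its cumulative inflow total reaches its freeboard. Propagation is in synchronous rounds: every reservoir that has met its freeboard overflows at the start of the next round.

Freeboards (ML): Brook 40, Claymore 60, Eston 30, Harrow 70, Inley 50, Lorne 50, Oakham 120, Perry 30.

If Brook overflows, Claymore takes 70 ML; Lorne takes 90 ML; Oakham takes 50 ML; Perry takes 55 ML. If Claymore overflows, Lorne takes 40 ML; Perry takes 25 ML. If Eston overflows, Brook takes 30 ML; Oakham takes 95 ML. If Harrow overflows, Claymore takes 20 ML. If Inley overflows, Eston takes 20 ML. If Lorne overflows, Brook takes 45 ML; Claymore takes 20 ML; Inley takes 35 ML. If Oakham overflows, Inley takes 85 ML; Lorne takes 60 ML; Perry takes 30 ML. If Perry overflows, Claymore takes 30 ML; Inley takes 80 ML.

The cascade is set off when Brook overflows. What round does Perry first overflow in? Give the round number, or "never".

2

Round 1 — Brook overflows (initial).
  Claymore: +70 → 70 ≥ 60
  Lorne: +90 → 90 ≥ 50
  Oakham: +50 → 50 < 120
  Perry: +55 → 55 ≥ 30
Round 2 — Claymore, Lorne, Perry overflow.
  Inley: +35+80 → 115 ≥ 50
Round 3 — Inley overflows.
  Eston: +20 → 20 < 30
No further overflows.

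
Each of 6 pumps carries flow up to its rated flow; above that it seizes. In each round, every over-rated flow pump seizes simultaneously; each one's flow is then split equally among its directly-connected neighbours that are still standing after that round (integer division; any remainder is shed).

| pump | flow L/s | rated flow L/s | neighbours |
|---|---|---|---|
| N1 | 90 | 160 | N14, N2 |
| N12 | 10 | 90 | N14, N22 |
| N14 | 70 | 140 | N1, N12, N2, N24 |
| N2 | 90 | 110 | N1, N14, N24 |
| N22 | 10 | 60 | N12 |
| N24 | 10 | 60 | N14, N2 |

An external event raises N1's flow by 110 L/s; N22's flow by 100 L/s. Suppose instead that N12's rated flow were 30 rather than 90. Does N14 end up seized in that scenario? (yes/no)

With N12's rated flow at 30:
Round 1 — N1 at 200 > 160; N22 at 110 > 60. N1, N22 seize.
  N1 sheds 200 L/s to N14, N2: 100 each.
    N14: 70+100 = 170 > 140
    N2: 90+100 = 190 > 110
  N22 sheds 110 L/s to N12: 110 each.
    N12: 10+110 = 120 > 30
Round 2 — N12, N14, N2 seize.
  N12 sheds 120 L/s: no online neighbours, lost.
  N14 sheds 170 L/s to N24: 170 each.
    N24: 10+170 = 180 > 60
  N2 sheds 190 L/s to N24: 190 each.
    N24: 180+190 = 370 > 60
Round 3 — N24 seizes.
  N24 sheds 370 L/s: no online neighbours, lost.
No further seizures.

yes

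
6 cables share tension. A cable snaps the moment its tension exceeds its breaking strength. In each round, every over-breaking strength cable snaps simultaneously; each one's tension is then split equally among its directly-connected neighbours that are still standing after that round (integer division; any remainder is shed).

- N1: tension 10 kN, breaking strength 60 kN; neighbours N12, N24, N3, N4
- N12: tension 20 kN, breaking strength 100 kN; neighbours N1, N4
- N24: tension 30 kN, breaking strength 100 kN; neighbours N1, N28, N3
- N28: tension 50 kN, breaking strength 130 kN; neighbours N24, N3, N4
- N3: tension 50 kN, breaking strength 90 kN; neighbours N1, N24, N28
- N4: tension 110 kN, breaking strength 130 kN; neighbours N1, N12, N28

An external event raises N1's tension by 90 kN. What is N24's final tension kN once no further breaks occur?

55

Round 1 — N1 at 100 > 60. N1 snaps.
  N1 sheds 100 kN to N12, N24, N3, N4: 25 each.
    N12: 20+25 = 45 ≤ 100
    N24: 30+25 = 55 ≤ 100
    N3: 50+25 = 75 ≤ 90
    N4: 110+25 = 135 > 130
Round 2 — N4 snaps.
  N4 sheds 135 kN to N12, N28: 67 each (1 lost).
    N12: 45+67 = 112 > 100
    N28: 50+67 = 117 ≤ 130
Round 3 — N12 snaps.
  N12 sheds 112 kN: no online neighbours, lost.
No further breaks.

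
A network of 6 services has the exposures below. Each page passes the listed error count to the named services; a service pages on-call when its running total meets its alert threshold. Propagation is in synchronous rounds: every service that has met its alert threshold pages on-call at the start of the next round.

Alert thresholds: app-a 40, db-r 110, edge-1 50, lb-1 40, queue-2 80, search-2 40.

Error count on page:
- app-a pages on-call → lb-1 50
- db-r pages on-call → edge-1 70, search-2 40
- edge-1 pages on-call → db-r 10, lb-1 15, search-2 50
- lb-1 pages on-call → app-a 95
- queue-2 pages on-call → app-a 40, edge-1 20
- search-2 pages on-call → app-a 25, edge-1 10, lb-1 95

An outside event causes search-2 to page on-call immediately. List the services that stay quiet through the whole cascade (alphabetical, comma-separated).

db-r, edge-1, queue-2

Round 1 — search-2 pages on-call (initial).
  app-a: +25 → 25 < 40
  edge-1: +10 → 10 < 50
  lb-1: +95 → 95 ≥ 40
Round 2 — lb-1 pages on-call.
  app-a: +95 → 120 ≥ 40
Round 3 — app-a pages on-call.
No further pages.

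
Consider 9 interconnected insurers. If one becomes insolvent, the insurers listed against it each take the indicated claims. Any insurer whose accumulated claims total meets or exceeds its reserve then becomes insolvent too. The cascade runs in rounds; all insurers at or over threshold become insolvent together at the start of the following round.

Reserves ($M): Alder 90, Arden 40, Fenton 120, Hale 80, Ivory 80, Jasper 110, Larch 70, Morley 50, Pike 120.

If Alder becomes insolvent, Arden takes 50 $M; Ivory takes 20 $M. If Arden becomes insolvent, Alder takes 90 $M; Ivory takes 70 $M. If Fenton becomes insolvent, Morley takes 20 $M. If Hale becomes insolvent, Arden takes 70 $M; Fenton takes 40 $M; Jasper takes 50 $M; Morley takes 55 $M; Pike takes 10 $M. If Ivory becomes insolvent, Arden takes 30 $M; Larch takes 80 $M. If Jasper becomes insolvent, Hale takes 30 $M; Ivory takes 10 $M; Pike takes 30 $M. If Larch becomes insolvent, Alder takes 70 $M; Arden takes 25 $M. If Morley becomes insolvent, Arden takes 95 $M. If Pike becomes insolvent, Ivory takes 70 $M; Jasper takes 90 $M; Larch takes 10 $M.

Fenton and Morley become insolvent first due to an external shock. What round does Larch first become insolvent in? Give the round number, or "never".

Round 1 — Fenton, Morley become insolvent (initial).
  Arden: +95 → 95 ≥ 40
Round 2 — Arden becomes insolvent.
  Alder: +90 → 90 ≥ 90
  Ivory: +70 → 70 < 80
Round 3 — Alder becomes insolvent.
  Ivory: +20 → 90 ≥ 80
Round 4 — Ivory becomes insolvent.
  Larch: +80 → 80 ≥ 70
Round 5 — Larch becomes insolvent.
No further insolvencies.

5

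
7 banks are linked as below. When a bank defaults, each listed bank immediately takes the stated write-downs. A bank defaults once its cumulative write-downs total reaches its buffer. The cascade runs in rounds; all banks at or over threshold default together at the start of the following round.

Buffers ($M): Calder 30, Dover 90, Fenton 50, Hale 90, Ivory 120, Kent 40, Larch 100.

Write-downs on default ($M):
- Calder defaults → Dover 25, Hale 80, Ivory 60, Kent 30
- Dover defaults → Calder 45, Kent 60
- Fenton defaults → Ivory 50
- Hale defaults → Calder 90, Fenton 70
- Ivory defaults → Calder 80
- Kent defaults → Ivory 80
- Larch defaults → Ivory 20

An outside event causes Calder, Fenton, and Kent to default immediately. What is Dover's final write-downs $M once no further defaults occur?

25

Round 1 — Calder, Fenton, Kent default (initial).
  Dover: +25 → 25 < 90
  Hale: +80 → 80 < 90
  Ivory: +60+50+80 → 190 ≥ 120
Round 2 — Ivory defaults.
No further defaults.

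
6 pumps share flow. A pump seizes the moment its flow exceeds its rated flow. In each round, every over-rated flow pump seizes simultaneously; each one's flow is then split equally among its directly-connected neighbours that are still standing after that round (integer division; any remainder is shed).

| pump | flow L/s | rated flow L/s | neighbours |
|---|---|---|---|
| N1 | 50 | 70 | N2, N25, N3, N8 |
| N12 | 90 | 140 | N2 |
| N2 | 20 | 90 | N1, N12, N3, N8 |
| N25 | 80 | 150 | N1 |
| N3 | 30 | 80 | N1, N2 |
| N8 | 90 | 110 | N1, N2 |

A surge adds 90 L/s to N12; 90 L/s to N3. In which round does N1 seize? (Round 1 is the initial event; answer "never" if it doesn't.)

Round 1 — N12 at 180 > 140; N3 at 120 > 80. N12, N3 seize.
  N12 sheds 180 L/s to N2: 180 each.
    N2: 20+180 = 200 > 90
  N3 sheds 120 L/s to N1, N2: 60 each.
    N1: 50+60 = 110 > 70
    N2: 200+60 = 260 > 90
Round 2 — N1, N2 seize.
  N1 sheds 110 L/s to N25, N8: 55 each.
    N25: 80+55 = 135 ≤ 150
    N8: 90+55 = 145 > 110
  N2 sheds 260 L/s to N8: 260 each.
    N8: 145+260 = 405 > 110
Round 3 — N8 seizes.
  N8 sheds 405 L/s: no online neighbours, lost.
No further seizures.

2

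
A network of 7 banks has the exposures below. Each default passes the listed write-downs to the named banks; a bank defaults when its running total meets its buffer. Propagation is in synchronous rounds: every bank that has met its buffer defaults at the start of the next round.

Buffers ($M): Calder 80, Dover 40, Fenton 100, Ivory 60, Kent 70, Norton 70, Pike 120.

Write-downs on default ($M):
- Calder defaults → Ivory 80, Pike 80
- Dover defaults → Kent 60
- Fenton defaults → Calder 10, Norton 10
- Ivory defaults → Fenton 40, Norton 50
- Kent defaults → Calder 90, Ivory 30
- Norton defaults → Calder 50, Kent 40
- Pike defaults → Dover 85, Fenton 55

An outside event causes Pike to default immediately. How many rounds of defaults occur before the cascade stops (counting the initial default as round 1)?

2

Round 1 — Pike defaults (initial).
  Dover: +85 → 85 ≥ 40
  Fenton: +55 → 55 < 100
Round 2 — Dover defaults.
  Kent: +60 → 60 < 70
No further defaults.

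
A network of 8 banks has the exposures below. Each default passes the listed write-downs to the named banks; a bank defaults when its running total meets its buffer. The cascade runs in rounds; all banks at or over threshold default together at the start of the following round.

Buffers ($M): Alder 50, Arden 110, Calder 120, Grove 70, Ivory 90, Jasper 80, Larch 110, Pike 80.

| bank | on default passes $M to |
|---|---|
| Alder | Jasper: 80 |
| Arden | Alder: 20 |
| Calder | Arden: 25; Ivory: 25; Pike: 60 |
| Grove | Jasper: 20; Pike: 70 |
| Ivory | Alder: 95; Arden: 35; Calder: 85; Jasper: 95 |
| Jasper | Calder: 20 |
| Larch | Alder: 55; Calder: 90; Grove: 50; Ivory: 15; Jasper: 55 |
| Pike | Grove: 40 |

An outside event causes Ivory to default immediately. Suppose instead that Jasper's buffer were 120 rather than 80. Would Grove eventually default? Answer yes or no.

With Jasper's buffer at 120:
Round 1 — Ivory defaults (initial).
  Alder: +95 → 95 ≥ 50
  Arden: +35 → 35 < 110
  Calder: +85 → 85 < 120
  Jasper: +95 → 95 < 120
Round 2 — Alder defaults.
  Jasper: +80 → 175 ≥ 120
Round 3 — Jasper defaults.
  Calder: +20 → 105 < 120
No further defaults.

no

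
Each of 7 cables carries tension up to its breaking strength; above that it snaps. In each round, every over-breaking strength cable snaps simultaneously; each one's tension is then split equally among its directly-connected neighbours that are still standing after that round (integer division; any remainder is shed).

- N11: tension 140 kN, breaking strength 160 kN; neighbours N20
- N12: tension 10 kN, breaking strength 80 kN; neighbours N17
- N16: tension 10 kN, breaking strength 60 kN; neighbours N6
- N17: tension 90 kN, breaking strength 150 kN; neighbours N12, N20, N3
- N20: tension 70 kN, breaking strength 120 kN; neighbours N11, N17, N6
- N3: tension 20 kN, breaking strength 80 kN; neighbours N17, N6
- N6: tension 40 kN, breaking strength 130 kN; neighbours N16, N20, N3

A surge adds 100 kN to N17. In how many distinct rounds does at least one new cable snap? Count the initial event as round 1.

4

Round 1 — N17 at 190 > 150. N17 snaps.
  N17 sheds 190 kN to N12, N20, N3: 63 each (1 lost).
    N12: 10+63 = 73 ≤ 80
    N20: 70+63 = 133 > 120
    N3: 20+63 = 83 > 80
Round 2 — N20, N3 snap.
  N20 sheds 133 kN to N11, N6: 66 each (1 lost).
    N11: 140+66 = 206 > 160
    N6: 40+66 = 106 ≤ 130
  N3 sheds 83 kN to N6: 83 each.
    N6: 106+83 = 189 > 130
Round 3 — N11, N6 snap.
  N11 sheds 206 kN: no online neighbours, lost.
  N6 sheds 189 kN to N16: 189 each.
    N16: 10+189 = 199 > 60
Round 4 — N16 snaps.
  N16 sheds 199 kN: no online neighbours, lost.
No further breaks.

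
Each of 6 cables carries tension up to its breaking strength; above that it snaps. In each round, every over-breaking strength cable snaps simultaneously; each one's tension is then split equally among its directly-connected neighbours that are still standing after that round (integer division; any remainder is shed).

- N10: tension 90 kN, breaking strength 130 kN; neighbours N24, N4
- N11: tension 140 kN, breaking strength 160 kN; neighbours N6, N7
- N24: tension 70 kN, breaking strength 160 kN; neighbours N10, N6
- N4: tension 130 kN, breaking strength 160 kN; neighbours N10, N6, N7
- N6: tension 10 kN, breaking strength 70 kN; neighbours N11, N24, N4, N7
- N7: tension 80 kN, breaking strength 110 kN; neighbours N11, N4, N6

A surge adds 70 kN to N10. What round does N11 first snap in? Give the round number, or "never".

4

Round 1 — N10 at 160 > 130. N10 snaps.
  N10 sheds 160 kN to N24, N4: 80 each.
    N24: 70+80 = 150 ≤ 160
    N4: 130+80 = 210 > 160
Round 2 — N4 snaps.
  N4 sheds 210 kN to N6, N7: 105 each.
    N6: 10+105 = 115 > 70
    N7: 80+105 = 185 > 110
Round 3 — N6, N7 snap.
  N6 sheds 115 kN to N11, N24: 57 each (1 lost).
    N11: 140+57 = 197 > 160
    N24: 150+57 = 207 > 160
  N7 sheds 185 kN to N11: 185 each.
    N11: 197+185 = 382 > 160
Round 4 — N11, N24 snap.
  N11 sheds 382 kN: no online neighbours, lost.
  N24 sheds 207 kN: no online neighbours, lost.
No further breaks.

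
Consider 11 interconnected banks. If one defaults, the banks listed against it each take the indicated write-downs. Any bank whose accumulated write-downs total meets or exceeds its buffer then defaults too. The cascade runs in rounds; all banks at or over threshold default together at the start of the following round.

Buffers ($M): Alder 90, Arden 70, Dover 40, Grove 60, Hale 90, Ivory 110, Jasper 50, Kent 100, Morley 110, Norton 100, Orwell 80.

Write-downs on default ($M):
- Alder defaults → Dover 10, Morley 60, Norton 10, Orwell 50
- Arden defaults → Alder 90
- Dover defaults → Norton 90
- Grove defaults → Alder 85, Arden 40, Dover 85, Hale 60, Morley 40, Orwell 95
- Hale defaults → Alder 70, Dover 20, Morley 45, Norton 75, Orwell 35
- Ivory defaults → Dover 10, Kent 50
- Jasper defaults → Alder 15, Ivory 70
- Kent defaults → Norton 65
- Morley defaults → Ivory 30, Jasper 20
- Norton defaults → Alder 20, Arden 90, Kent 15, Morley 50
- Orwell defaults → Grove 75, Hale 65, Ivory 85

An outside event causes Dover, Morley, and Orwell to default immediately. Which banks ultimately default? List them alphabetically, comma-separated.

Round 1 — Dover, Morley, Orwell default (initial).
  Grove: +75 → 75 ≥ 60
  Hale: +65 → 65 < 90
  Ivory: +30+85 → 115 ≥ 110
  Jasper: +20 → 20 < 50
  Norton: +90 → 90 < 100
Round 2 — Grove, Ivory default.
  Alder: +85 → 85 < 90
  Arden: +40 → 40 < 70
  Hale: +60 → 125 ≥ 90
  Kent: +50 → 50 < 100
Round 3 — Hale defaults.
  Alder: +70 → 155 ≥ 90
  Norton: +75 → 165 ≥ 100
Round 4 — Alder, Norton default.
  Arden: +90 → 130 ≥ 70
  Kent: +15 → 65 < 100
Round 5 — Arden defaults.
No further defaults.

Alder, Arden, Dover, Grove, Hale, Ivory, Morley, Norton, Orwell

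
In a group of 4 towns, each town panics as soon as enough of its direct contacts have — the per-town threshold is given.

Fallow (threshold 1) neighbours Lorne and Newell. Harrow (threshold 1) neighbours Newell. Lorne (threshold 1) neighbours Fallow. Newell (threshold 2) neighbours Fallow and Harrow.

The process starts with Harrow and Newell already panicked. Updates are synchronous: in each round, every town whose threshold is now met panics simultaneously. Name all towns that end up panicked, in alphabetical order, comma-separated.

Fallow, Harrow, Lorne, Newell

Round 1 — Harrow, Newell panic (initial).
Round 2 — checking thresholds:
  Fallow: 1 of 2 neighbours ≥ 1, panics.
Round 3 — checking thresholds:
  Lorne: 1 of 1 neighbours ≥ 1, panics.
Round 4 — no new panics; cascade stops.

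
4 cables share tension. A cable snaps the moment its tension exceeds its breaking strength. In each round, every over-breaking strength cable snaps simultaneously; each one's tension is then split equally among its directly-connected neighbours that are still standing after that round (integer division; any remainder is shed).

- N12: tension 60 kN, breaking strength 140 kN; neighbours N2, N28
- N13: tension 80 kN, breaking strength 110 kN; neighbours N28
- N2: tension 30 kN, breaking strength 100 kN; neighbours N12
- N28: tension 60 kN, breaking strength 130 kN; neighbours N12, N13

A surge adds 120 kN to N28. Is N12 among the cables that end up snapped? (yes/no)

Round 1 — N28 at 180 > 130. N28 snaps.
  N28 sheds 180 kN to N12, N13: 90 each.
    N12: 60+90 = 150 > 140
    N13: 80+90 = 170 > 110
Round 2 — N12, N13 snap.
  N12 sheds 150 kN to N2: 150 each.
    N2: 30+150 = 180 > 100
  N13 sheds 170 kN: no online neighbours, lost.
Round 3 — N2 snaps.
  N2 sheds 180 kN: no online neighbours, lost.
No further breaks.

yes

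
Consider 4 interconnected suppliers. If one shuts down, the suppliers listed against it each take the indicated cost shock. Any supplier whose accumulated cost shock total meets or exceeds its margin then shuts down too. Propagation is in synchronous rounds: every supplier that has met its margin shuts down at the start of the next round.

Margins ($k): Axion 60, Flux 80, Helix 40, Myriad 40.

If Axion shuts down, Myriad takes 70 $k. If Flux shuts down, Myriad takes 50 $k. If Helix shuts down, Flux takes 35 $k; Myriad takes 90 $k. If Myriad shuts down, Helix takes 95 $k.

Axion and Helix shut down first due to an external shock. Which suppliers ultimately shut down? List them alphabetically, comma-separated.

Round 1 — Axion, Helix shut down (initial).
  Flux: +35 → 35 < 80
  Myriad: +70+90 → 160 ≥ 40
Round 2 — Myriad shuts down.
No further shutdowns.

Axion, Helix, Myriad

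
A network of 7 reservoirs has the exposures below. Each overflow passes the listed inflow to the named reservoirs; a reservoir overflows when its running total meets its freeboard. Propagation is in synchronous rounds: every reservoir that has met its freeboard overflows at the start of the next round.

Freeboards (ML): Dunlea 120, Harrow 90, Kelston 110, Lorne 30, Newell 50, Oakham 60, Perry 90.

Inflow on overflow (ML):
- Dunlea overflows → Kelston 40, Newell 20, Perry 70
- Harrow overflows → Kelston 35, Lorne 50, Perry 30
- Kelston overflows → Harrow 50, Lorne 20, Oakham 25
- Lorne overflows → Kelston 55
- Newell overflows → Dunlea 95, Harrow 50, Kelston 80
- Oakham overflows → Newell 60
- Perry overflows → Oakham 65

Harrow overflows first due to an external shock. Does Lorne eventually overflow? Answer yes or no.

Round 1 — Harrow overflows (initial).
  Kelston: +35 → 35 < 110
  Lorne: +50 → 50 ≥ 30
  Perry: +30 → 30 < 90
Round 2 — Lorne overflows.
  Kelston: +55 → 90 < 110
No further overflows.

yes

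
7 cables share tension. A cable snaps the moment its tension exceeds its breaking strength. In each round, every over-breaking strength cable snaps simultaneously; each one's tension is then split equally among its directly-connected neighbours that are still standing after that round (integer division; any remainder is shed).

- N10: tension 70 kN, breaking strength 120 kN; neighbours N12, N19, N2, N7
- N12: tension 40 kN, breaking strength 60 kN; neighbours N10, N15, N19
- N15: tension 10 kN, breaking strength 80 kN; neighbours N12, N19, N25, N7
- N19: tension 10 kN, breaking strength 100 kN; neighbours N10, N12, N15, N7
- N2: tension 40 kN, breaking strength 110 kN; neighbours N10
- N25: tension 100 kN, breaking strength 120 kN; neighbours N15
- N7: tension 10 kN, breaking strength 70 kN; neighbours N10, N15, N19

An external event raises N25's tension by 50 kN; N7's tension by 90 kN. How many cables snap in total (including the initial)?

7

Round 1 — N25 at 150 > 120; N7 at 100 > 70. N25, N7 snap.
  N25 sheds 150 kN to N15: 150 each.
    N15: 10+150 = 160 > 80
  N7 sheds 100 kN to N10, N15, N19: 33 each (1 lost).
    N10: 70+33 = 103 ≤ 120
    N15: 160+33 = 193 > 80
    N19: 10+33 = 43 ≤ 100
Round 2 — N15 snaps.
  N15 sheds 193 kN to N12, N19: 96 each (1 lost).
    N12: 40+96 = 136 > 60
    N19: 43+96 = 139 > 100
Round 3 — N12, N19 snap.
  N12 sheds 136 kN to N10: 136 each.
    N10: 103+136 = 239 > 120
  N19 sheds 139 kN to N10: 139 each.
    N10: 239+139 = 378 > 120
Round 4 — N10 snaps.
  N10 sheds 378 kN to N2: 378 each.
    N2: 40+378 = 418 > 110
Round 5 — N2 snaps.
  N2 sheds 418 kN: no online neighbours, lost.
No further breaks.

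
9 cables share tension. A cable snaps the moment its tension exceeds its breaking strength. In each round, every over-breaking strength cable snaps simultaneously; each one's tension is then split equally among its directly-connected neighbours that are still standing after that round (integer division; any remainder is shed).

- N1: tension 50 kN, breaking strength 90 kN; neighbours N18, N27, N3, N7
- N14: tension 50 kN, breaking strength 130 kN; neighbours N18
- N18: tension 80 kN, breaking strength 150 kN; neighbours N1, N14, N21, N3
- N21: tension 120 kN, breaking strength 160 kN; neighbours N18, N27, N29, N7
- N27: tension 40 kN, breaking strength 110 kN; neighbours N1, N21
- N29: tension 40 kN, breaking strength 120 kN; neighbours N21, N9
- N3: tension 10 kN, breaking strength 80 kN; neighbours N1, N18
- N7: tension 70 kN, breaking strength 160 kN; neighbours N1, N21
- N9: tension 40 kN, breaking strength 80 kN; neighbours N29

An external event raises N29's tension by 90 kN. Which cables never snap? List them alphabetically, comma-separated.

Round 1 — N29 at 130 > 120. N29 snaps.
  N29 sheds 130 kN to N21, N9: 65 each.
    N21: 120+65 = 185 > 160
    N9: 40+65 = 105 > 80
Round 2 — N21, N9 snap.
  N21 sheds 185 kN to N18, N27, N7: 61 each (2 lost).
    N18: 80+61 = 141 ≤ 150
    N27: 40+61 = 101 ≤ 110
    N7: 70+61 = 131 ≤ 160
  N9 sheds 105 kN: no online neighbours, lost.
No further breaks.

N1, N14, N18, N27, N3, N7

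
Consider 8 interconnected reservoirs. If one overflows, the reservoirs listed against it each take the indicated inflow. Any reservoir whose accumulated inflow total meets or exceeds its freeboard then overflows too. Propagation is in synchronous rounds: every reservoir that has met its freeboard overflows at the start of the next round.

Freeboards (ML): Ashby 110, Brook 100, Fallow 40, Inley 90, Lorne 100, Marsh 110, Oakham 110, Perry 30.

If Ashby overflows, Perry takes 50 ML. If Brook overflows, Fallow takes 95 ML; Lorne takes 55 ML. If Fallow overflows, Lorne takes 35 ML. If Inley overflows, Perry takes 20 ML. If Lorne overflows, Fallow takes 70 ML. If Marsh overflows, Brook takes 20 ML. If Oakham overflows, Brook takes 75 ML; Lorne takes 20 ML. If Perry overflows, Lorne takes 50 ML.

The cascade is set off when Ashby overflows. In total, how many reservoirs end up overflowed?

Round 1 — Ashby overflows (initial).
  Perry: +50 → 50 ≥ 30
Round 2 — Perry overflows.
  Lorne: +50 → 50 < 100
No further overflows.

2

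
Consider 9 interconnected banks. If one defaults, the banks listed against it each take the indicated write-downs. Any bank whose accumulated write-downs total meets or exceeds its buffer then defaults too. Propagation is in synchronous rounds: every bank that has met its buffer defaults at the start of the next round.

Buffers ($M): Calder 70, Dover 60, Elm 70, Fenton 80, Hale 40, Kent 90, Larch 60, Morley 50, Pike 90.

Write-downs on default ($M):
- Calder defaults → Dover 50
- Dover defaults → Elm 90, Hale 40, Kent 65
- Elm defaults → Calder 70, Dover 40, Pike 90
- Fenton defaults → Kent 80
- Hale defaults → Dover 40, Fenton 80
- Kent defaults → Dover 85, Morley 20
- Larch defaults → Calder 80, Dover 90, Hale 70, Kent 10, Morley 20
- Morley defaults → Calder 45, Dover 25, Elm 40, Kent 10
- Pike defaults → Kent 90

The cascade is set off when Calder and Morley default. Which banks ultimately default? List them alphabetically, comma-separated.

Round 1 — Calder, Morley default (initial).
  Dover: +50+25 → 75 ≥ 60
  Elm: +40 → 40 < 70
  Kent: +10 → 10 < 90
Round 2 — Dover defaults.
  Elm: +90 → 130 ≥ 70
  Hale: +40 → 40 ≥ 40
  Kent: +65 → 75 < 90
Round 3 — Elm, Hale default.
  Fenton: +80 → 80 ≥ 80
  Pike: +90 → 90 ≥ 90
Round 4 — Fenton, Pike default.
  Kent: +80+90 → 245 ≥ 90
Round 5 — Kent defaults.
No further defaults.

Calder, Dover, Elm, Fenton, Hale, Kent, Morley, Pike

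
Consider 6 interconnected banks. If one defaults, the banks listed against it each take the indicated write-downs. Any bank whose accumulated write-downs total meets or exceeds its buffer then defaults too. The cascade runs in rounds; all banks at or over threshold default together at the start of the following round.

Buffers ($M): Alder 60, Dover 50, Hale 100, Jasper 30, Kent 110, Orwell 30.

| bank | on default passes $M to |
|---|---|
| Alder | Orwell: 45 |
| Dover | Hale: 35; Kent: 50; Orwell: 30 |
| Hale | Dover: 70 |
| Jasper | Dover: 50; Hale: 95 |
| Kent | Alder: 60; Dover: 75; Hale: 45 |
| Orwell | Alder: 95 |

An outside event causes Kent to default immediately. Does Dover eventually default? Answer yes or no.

yes

Round 1 — Kent defaults (initial).
  Alder: +60 → 60 ≥ 60
  Dover: +75 → 75 ≥ 50
  Hale: +45 → 45 < 100
Round 2 — Alder, Dover default.
  Hale: +35 → 80 < 100
  Orwell: +45+30 → 75 ≥ 30
Round 3 — Orwell defaults.
No further defaults.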